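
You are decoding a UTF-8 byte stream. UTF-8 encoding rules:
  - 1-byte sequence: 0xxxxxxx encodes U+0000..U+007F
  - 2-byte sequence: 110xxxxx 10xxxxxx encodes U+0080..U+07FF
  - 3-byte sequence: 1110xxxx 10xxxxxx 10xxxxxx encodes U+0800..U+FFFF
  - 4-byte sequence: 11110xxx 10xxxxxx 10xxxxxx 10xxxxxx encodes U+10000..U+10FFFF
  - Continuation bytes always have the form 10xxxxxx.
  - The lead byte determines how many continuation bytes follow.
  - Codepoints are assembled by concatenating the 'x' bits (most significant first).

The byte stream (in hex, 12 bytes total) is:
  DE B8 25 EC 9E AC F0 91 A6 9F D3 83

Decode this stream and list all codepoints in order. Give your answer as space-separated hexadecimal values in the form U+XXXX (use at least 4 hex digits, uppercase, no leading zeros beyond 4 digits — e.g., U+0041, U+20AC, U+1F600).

Byte[0]=DE: 2-byte lead, need 1 cont bytes. acc=0x1E
Byte[1]=B8: continuation. acc=(acc<<6)|0x38=0x7B8
Completed: cp=U+07B8 (starts at byte 0)
Byte[2]=25: 1-byte ASCII. cp=U+0025
Byte[3]=EC: 3-byte lead, need 2 cont bytes. acc=0xC
Byte[4]=9E: continuation. acc=(acc<<6)|0x1E=0x31E
Byte[5]=AC: continuation. acc=(acc<<6)|0x2C=0xC7AC
Completed: cp=U+C7AC (starts at byte 3)
Byte[6]=F0: 4-byte lead, need 3 cont bytes. acc=0x0
Byte[7]=91: continuation. acc=(acc<<6)|0x11=0x11
Byte[8]=A6: continuation. acc=(acc<<6)|0x26=0x466
Byte[9]=9F: continuation. acc=(acc<<6)|0x1F=0x1199F
Completed: cp=U+1199F (starts at byte 6)
Byte[10]=D3: 2-byte lead, need 1 cont bytes. acc=0x13
Byte[11]=83: continuation. acc=(acc<<6)|0x03=0x4C3
Completed: cp=U+04C3 (starts at byte 10)

Answer: U+07B8 U+0025 U+C7AC U+1199F U+04C3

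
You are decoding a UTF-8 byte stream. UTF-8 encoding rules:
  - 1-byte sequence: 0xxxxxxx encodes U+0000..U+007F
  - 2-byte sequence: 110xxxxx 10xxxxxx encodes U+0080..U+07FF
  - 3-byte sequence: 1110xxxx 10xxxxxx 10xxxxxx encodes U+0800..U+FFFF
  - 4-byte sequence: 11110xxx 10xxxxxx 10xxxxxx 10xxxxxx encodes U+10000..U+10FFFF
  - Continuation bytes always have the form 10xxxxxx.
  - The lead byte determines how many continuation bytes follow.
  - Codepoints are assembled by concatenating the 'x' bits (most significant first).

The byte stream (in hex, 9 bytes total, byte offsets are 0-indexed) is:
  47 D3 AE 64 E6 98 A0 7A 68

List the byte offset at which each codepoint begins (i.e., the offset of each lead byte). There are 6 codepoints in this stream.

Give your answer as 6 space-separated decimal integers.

Byte[0]=47: 1-byte ASCII. cp=U+0047
Byte[1]=D3: 2-byte lead, need 1 cont bytes. acc=0x13
Byte[2]=AE: continuation. acc=(acc<<6)|0x2E=0x4EE
Completed: cp=U+04EE (starts at byte 1)
Byte[3]=64: 1-byte ASCII. cp=U+0064
Byte[4]=E6: 3-byte lead, need 2 cont bytes. acc=0x6
Byte[5]=98: continuation. acc=(acc<<6)|0x18=0x198
Byte[6]=A0: continuation. acc=(acc<<6)|0x20=0x6620
Completed: cp=U+6620 (starts at byte 4)
Byte[7]=7A: 1-byte ASCII. cp=U+007A
Byte[8]=68: 1-byte ASCII. cp=U+0068

Answer: 0 1 3 4 7 8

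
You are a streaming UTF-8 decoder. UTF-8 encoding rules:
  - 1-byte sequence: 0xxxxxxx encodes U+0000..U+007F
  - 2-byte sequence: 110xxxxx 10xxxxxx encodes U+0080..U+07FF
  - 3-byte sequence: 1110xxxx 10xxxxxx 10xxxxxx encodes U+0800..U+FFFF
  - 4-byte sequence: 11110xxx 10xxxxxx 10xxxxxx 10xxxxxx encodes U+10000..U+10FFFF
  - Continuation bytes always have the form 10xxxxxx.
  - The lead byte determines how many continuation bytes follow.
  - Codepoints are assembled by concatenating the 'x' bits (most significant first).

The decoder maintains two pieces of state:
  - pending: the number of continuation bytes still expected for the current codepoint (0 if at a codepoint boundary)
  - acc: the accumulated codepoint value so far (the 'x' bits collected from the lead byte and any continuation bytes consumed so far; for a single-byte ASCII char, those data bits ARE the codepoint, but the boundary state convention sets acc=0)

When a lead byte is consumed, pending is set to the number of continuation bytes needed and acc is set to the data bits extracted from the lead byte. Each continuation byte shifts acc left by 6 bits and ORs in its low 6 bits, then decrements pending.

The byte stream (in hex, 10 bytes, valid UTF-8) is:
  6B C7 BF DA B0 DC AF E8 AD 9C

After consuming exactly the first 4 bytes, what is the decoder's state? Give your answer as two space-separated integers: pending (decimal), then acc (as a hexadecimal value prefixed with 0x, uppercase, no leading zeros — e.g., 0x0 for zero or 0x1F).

Answer: 1 0x1A

Derivation:
Byte[0]=6B: 1-byte. pending=0, acc=0x0
Byte[1]=C7: 2-byte lead. pending=1, acc=0x7
Byte[2]=BF: continuation. acc=(acc<<6)|0x3F=0x1FF, pending=0
Byte[3]=DA: 2-byte lead. pending=1, acc=0x1A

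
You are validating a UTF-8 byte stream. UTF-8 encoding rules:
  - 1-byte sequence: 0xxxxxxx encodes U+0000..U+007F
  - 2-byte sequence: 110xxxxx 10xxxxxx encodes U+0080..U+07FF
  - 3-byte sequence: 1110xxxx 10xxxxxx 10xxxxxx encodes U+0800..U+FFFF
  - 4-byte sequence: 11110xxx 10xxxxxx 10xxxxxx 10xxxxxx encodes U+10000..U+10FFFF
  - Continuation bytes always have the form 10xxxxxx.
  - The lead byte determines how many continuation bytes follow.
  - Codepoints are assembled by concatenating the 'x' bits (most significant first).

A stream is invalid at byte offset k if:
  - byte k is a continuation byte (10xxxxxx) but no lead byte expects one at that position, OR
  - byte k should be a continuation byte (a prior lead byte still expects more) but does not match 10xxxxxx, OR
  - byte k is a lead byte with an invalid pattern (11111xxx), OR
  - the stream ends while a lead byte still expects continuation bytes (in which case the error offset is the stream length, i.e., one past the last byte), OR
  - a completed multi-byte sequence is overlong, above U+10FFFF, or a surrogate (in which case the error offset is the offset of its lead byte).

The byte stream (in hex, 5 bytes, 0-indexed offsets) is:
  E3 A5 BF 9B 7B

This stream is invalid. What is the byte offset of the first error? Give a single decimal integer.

Byte[0]=E3: 3-byte lead, need 2 cont bytes. acc=0x3
Byte[1]=A5: continuation. acc=(acc<<6)|0x25=0xE5
Byte[2]=BF: continuation. acc=(acc<<6)|0x3F=0x397F
Completed: cp=U+397F (starts at byte 0)
Byte[3]=9B: INVALID lead byte (not 0xxx/110x/1110/11110)

Answer: 3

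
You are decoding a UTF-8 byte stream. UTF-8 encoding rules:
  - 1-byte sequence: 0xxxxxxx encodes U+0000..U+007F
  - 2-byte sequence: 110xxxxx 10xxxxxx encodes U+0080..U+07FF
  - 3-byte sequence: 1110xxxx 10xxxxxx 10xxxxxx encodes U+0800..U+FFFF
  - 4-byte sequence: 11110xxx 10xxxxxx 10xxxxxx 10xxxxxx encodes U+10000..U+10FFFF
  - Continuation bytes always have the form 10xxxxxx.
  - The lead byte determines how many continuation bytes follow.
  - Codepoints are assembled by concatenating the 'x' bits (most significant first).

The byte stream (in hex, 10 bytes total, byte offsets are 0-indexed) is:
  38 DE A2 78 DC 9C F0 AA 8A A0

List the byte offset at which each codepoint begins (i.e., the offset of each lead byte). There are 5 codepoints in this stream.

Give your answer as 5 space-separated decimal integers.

Byte[0]=38: 1-byte ASCII. cp=U+0038
Byte[1]=DE: 2-byte lead, need 1 cont bytes. acc=0x1E
Byte[2]=A2: continuation. acc=(acc<<6)|0x22=0x7A2
Completed: cp=U+07A2 (starts at byte 1)
Byte[3]=78: 1-byte ASCII. cp=U+0078
Byte[4]=DC: 2-byte lead, need 1 cont bytes. acc=0x1C
Byte[5]=9C: continuation. acc=(acc<<6)|0x1C=0x71C
Completed: cp=U+071C (starts at byte 4)
Byte[6]=F0: 4-byte lead, need 3 cont bytes. acc=0x0
Byte[7]=AA: continuation. acc=(acc<<6)|0x2A=0x2A
Byte[8]=8A: continuation. acc=(acc<<6)|0x0A=0xA8A
Byte[9]=A0: continuation. acc=(acc<<6)|0x20=0x2A2A0
Completed: cp=U+2A2A0 (starts at byte 6)

Answer: 0 1 3 4 6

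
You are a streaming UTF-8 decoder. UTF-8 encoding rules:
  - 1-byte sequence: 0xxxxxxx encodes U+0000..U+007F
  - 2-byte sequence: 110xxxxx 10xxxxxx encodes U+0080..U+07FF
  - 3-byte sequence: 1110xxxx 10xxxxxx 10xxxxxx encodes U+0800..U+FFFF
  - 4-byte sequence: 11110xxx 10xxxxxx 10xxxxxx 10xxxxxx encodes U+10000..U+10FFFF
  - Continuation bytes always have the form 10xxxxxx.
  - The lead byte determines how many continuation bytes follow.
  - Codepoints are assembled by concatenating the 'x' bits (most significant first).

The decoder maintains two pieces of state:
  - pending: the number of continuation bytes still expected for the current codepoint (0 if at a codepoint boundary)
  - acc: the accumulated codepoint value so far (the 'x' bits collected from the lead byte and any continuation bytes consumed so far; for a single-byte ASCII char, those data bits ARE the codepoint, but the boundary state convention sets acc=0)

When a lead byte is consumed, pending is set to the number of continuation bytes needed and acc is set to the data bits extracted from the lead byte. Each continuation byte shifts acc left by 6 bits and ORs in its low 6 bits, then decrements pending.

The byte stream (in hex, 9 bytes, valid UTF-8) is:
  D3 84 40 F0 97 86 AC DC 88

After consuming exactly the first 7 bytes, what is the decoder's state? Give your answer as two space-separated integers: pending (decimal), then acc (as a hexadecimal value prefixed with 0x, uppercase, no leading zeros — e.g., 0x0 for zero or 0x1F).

Answer: 0 0x171AC

Derivation:
Byte[0]=D3: 2-byte lead. pending=1, acc=0x13
Byte[1]=84: continuation. acc=(acc<<6)|0x04=0x4C4, pending=0
Byte[2]=40: 1-byte. pending=0, acc=0x0
Byte[3]=F0: 4-byte lead. pending=3, acc=0x0
Byte[4]=97: continuation. acc=(acc<<6)|0x17=0x17, pending=2
Byte[5]=86: continuation. acc=(acc<<6)|0x06=0x5C6, pending=1
Byte[6]=AC: continuation. acc=(acc<<6)|0x2C=0x171AC, pending=0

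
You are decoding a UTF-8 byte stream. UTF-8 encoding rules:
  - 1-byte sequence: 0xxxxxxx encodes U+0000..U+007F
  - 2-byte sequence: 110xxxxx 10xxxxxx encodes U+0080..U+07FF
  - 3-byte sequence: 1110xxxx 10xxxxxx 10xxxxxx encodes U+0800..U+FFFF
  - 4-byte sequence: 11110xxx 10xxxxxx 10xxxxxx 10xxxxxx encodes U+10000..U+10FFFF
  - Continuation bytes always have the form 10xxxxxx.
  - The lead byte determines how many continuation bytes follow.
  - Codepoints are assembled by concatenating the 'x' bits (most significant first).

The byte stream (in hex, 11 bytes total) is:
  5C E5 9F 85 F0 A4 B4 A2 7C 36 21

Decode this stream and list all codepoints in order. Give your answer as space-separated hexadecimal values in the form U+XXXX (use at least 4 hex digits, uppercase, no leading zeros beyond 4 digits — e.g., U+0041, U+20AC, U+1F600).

Byte[0]=5C: 1-byte ASCII. cp=U+005C
Byte[1]=E5: 3-byte lead, need 2 cont bytes. acc=0x5
Byte[2]=9F: continuation. acc=(acc<<6)|0x1F=0x15F
Byte[3]=85: continuation. acc=(acc<<6)|0x05=0x57C5
Completed: cp=U+57C5 (starts at byte 1)
Byte[4]=F0: 4-byte lead, need 3 cont bytes. acc=0x0
Byte[5]=A4: continuation. acc=(acc<<6)|0x24=0x24
Byte[6]=B4: continuation. acc=(acc<<6)|0x34=0x934
Byte[7]=A2: continuation. acc=(acc<<6)|0x22=0x24D22
Completed: cp=U+24D22 (starts at byte 4)
Byte[8]=7C: 1-byte ASCII. cp=U+007C
Byte[9]=36: 1-byte ASCII. cp=U+0036
Byte[10]=21: 1-byte ASCII. cp=U+0021

Answer: U+005C U+57C5 U+24D22 U+007C U+0036 U+0021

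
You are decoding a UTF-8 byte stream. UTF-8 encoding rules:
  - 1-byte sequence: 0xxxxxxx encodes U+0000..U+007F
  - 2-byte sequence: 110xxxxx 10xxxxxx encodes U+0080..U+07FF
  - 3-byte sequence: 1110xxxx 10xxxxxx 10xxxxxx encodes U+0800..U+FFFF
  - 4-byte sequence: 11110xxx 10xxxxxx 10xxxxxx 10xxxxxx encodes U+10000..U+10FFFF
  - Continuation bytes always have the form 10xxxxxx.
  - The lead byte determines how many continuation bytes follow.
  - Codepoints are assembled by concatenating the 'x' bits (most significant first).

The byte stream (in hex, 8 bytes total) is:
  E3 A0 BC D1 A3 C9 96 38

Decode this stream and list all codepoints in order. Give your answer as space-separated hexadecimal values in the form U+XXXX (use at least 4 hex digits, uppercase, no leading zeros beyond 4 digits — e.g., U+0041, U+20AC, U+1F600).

Byte[0]=E3: 3-byte lead, need 2 cont bytes. acc=0x3
Byte[1]=A0: continuation. acc=(acc<<6)|0x20=0xE0
Byte[2]=BC: continuation. acc=(acc<<6)|0x3C=0x383C
Completed: cp=U+383C (starts at byte 0)
Byte[3]=D1: 2-byte lead, need 1 cont bytes. acc=0x11
Byte[4]=A3: continuation. acc=(acc<<6)|0x23=0x463
Completed: cp=U+0463 (starts at byte 3)
Byte[5]=C9: 2-byte lead, need 1 cont bytes. acc=0x9
Byte[6]=96: continuation. acc=(acc<<6)|0x16=0x256
Completed: cp=U+0256 (starts at byte 5)
Byte[7]=38: 1-byte ASCII. cp=U+0038

Answer: U+383C U+0463 U+0256 U+0038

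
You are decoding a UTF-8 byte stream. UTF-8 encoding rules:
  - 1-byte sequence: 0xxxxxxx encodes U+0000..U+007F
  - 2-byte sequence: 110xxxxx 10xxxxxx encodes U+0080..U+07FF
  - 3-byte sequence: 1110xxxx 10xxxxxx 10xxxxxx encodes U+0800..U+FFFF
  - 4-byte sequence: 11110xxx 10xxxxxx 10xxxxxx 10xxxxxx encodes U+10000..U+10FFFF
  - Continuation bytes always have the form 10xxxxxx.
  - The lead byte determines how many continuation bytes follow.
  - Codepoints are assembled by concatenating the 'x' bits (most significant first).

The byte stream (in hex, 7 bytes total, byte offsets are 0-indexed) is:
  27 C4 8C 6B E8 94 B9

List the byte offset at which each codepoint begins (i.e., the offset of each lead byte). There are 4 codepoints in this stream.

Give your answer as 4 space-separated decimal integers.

Answer: 0 1 3 4

Derivation:
Byte[0]=27: 1-byte ASCII. cp=U+0027
Byte[1]=C4: 2-byte lead, need 1 cont bytes. acc=0x4
Byte[2]=8C: continuation. acc=(acc<<6)|0x0C=0x10C
Completed: cp=U+010C (starts at byte 1)
Byte[3]=6B: 1-byte ASCII. cp=U+006B
Byte[4]=E8: 3-byte lead, need 2 cont bytes. acc=0x8
Byte[5]=94: continuation. acc=(acc<<6)|0x14=0x214
Byte[6]=B9: continuation. acc=(acc<<6)|0x39=0x8539
Completed: cp=U+8539 (starts at byte 4)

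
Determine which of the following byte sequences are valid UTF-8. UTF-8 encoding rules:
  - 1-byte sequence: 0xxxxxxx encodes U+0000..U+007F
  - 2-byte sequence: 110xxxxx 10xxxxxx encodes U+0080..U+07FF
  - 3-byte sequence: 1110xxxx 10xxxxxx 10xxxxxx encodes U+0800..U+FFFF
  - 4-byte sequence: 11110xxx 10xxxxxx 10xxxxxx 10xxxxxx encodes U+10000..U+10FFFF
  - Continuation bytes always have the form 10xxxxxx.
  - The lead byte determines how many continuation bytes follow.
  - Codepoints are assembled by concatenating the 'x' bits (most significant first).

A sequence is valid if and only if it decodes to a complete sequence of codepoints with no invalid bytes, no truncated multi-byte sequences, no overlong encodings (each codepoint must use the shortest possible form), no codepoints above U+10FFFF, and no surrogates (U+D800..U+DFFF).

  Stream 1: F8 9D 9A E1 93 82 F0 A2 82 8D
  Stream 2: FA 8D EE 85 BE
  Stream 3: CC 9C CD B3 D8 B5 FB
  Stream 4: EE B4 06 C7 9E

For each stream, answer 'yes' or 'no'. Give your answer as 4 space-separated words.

Stream 1: error at byte offset 0. INVALID
Stream 2: error at byte offset 0. INVALID
Stream 3: error at byte offset 6. INVALID
Stream 4: error at byte offset 2. INVALID

Answer: no no no no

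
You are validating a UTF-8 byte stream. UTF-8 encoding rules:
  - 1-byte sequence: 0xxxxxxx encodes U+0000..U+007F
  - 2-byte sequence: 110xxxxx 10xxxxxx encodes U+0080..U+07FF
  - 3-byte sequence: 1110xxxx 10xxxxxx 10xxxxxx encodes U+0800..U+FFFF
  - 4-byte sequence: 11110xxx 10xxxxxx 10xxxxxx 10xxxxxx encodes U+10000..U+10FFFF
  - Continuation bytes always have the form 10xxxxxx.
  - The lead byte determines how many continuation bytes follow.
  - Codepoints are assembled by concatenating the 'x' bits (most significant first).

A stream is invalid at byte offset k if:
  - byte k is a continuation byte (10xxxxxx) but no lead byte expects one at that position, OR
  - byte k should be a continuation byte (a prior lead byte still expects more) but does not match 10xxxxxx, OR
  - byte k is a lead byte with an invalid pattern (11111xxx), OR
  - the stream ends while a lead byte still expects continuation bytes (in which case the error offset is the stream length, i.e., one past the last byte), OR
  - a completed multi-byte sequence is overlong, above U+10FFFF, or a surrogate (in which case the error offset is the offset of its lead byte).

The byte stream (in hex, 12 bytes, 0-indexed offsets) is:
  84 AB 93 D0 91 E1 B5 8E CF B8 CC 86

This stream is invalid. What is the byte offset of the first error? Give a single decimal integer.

Answer: 0

Derivation:
Byte[0]=84: INVALID lead byte (not 0xxx/110x/1110/11110)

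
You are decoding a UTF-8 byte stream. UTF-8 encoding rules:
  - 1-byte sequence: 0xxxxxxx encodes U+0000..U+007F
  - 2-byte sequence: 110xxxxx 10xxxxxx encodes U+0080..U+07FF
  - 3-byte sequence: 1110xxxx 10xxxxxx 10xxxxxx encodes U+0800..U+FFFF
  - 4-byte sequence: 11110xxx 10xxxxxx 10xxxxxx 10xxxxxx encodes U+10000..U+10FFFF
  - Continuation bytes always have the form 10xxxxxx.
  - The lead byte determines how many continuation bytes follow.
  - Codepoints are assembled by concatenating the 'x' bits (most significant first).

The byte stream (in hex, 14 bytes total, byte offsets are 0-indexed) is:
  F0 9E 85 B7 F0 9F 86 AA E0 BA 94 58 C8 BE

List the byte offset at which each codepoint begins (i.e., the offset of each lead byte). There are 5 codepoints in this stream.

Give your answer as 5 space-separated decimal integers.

Answer: 0 4 8 11 12

Derivation:
Byte[0]=F0: 4-byte lead, need 3 cont bytes. acc=0x0
Byte[1]=9E: continuation. acc=(acc<<6)|0x1E=0x1E
Byte[2]=85: continuation. acc=(acc<<6)|0x05=0x785
Byte[3]=B7: continuation. acc=(acc<<6)|0x37=0x1E177
Completed: cp=U+1E177 (starts at byte 0)
Byte[4]=F0: 4-byte lead, need 3 cont bytes. acc=0x0
Byte[5]=9F: continuation. acc=(acc<<6)|0x1F=0x1F
Byte[6]=86: continuation. acc=(acc<<6)|0x06=0x7C6
Byte[7]=AA: continuation. acc=(acc<<6)|0x2A=0x1F1AA
Completed: cp=U+1F1AA (starts at byte 4)
Byte[8]=E0: 3-byte lead, need 2 cont bytes. acc=0x0
Byte[9]=BA: continuation. acc=(acc<<6)|0x3A=0x3A
Byte[10]=94: continuation. acc=(acc<<6)|0x14=0xE94
Completed: cp=U+0E94 (starts at byte 8)
Byte[11]=58: 1-byte ASCII. cp=U+0058
Byte[12]=C8: 2-byte lead, need 1 cont bytes. acc=0x8
Byte[13]=BE: continuation. acc=(acc<<6)|0x3E=0x23E
Completed: cp=U+023E (starts at byte 12)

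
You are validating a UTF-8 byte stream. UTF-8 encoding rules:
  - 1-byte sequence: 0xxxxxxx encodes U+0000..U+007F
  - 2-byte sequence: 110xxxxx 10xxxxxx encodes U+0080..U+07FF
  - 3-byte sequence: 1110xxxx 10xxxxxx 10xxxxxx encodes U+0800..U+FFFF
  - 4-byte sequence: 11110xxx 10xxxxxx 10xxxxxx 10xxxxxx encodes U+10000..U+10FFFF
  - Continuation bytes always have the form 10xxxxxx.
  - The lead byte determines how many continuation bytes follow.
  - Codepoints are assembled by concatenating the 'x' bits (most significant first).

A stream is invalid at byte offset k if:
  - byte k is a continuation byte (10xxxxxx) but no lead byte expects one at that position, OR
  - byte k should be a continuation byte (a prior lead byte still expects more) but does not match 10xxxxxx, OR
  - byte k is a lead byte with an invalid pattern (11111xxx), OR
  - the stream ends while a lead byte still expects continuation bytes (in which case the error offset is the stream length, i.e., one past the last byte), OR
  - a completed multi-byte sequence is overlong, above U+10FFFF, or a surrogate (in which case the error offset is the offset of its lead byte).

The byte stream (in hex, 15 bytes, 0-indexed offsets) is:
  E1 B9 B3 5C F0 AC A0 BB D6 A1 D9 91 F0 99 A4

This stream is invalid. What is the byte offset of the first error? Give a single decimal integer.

Byte[0]=E1: 3-byte lead, need 2 cont bytes. acc=0x1
Byte[1]=B9: continuation. acc=(acc<<6)|0x39=0x79
Byte[2]=B3: continuation. acc=(acc<<6)|0x33=0x1E73
Completed: cp=U+1E73 (starts at byte 0)
Byte[3]=5C: 1-byte ASCII. cp=U+005C
Byte[4]=F0: 4-byte lead, need 3 cont bytes. acc=0x0
Byte[5]=AC: continuation. acc=(acc<<6)|0x2C=0x2C
Byte[6]=A0: continuation. acc=(acc<<6)|0x20=0xB20
Byte[7]=BB: continuation. acc=(acc<<6)|0x3B=0x2C83B
Completed: cp=U+2C83B (starts at byte 4)
Byte[8]=D6: 2-byte lead, need 1 cont bytes. acc=0x16
Byte[9]=A1: continuation. acc=(acc<<6)|0x21=0x5A1
Completed: cp=U+05A1 (starts at byte 8)
Byte[10]=D9: 2-byte lead, need 1 cont bytes. acc=0x19
Byte[11]=91: continuation. acc=(acc<<6)|0x11=0x651
Completed: cp=U+0651 (starts at byte 10)
Byte[12]=F0: 4-byte lead, need 3 cont bytes. acc=0x0
Byte[13]=99: continuation. acc=(acc<<6)|0x19=0x19
Byte[14]=A4: continuation. acc=(acc<<6)|0x24=0x664
Byte[15]: stream ended, expected continuation. INVALID

Answer: 15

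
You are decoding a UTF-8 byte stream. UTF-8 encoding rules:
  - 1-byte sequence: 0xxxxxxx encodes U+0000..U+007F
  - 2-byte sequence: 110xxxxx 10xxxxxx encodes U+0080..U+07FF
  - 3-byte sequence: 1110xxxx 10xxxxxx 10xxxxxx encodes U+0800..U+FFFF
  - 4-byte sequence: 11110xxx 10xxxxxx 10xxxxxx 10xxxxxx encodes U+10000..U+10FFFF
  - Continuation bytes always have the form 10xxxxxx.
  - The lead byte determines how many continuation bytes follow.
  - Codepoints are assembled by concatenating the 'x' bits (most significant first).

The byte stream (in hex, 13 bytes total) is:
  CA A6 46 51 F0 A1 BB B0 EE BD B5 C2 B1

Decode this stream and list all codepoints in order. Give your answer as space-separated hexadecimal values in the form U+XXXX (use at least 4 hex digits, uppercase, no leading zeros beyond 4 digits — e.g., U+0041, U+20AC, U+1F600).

Byte[0]=CA: 2-byte lead, need 1 cont bytes. acc=0xA
Byte[1]=A6: continuation. acc=(acc<<6)|0x26=0x2A6
Completed: cp=U+02A6 (starts at byte 0)
Byte[2]=46: 1-byte ASCII. cp=U+0046
Byte[3]=51: 1-byte ASCII. cp=U+0051
Byte[4]=F0: 4-byte lead, need 3 cont bytes. acc=0x0
Byte[5]=A1: continuation. acc=(acc<<6)|0x21=0x21
Byte[6]=BB: continuation. acc=(acc<<6)|0x3B=0x87B
Byte[7]=B0: continuation. acc=(acc<<6)|0x30=0x21EF0
Completed: cp=U+21EF0 (starts at byte 4)
Byte[8]=EE: 3-byte lead, need 2 cont bytes. acc=0xE
Byte[9]=BD: continuation. acc=(acc<<6)|0x3D=0x3BD
Byte[10]=B5: continuation. acc=(acc<<6)|0x35=0xEF75
Completed: cp=U+EF75 (starts at byte 8)
Byte[11]=C2: 2-byte lead, need 1 cont bytes. acc=0x2
Byte[12]=B1: continuation. acc=(acc<<6)|0x31=0xB1
Completed: cp=U+00B1 (starts at byte 11)

Answer: U+02A6 U+0046 U+0051 U+21EF0 U+EF75 U+00B1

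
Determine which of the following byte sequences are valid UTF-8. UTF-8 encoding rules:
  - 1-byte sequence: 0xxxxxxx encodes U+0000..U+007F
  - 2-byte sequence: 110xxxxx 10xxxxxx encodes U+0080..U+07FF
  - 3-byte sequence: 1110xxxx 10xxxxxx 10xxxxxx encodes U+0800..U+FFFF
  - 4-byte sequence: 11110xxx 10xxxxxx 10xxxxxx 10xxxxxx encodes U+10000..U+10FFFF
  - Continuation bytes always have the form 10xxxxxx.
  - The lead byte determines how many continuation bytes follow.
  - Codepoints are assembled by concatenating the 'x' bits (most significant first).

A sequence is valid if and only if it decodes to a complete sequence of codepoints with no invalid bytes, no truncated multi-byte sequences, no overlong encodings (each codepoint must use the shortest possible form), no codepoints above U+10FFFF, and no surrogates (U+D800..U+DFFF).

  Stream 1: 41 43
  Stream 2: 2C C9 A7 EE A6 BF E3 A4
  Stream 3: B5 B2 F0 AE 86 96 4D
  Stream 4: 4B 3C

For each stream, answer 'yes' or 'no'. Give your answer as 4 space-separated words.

Answer: yes no no yes

Derivation:
Stream 1: decodes cleanly. VALID
Stream 2: error at byte offset 8. INVALID
Stream 3: error at byte offset 0. INVALID
Stream 4: decodes cleanly. VALID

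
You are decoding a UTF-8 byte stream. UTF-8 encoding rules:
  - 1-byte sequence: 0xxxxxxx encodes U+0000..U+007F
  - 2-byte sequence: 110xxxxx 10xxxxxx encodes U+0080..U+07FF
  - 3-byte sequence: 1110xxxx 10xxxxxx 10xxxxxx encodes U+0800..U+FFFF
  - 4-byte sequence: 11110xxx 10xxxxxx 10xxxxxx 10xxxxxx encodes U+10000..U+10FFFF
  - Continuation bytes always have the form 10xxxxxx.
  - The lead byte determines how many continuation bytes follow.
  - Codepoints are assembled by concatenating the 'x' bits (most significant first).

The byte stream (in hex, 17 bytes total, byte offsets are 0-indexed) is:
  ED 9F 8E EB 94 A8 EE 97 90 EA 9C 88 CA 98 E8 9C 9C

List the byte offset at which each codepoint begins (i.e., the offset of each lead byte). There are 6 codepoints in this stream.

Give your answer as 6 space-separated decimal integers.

Answer: 0 3 6 9 12 14

Derivation:
Byte[0]=ED: 3-byte lead, need 2 cont bytes. acc=0xD
Byte[1]=9F: continuation. acc=(acc<<6)|0x1F=0x35F
Byte[2]=8E: continuation. acc=(acc<<6)|0x0E=0xD7CE
Completed: cp=U+D7CE (starts at byte 0)
Byte[3]=EB: 3-byte lead, need 2 cont bytes. acc=0xB
Byte[4]=94: continuation. acc=(acc<<6)|0x14=0x2D4
Byte[5]=A8: continuation. acc=(acc<<6)|0x28=0xB528
Completed: cp=U+B528 (starts at byte 3)
Byte[6]=EE: 3-byte lead, need 2 cont bytes. acc=0xE
Byte[7]=97: continuation. acc=(acc<<6)|0x17=0x397
Byte[8]=90: continuation. acc=(acc<<6)|0x10=0xE5D0
Completed: cp=U+E5D0 (starts at byte 6)
Byte[9]=EA: 3-byte lead, need 2 cont bytes. acc=0xA
Byte[10]=9C: continuation. acc=(acc<<6)|0x1C=0x29C
Byte[11]=88: continuation. acc=(acc<<6)|0x08=0xA708
Completed: cp=U+A708 (starts at byte 9)
Byte[12]=CA: 2-byte lead, need 1 cont bytes. acc=0xA
Byte[13]=98: continuation. acc=(acc<<6)|0x18=0x298
Completed: cp=U+0298 (starts at byte 12)
Byte[14]=E8: 3-byte lead, need 2 cont bytes. acc=0x8
Byte[15]=9C: continuation. acc=(acc<<6)|0x1C=0x21C
Byte[16]=9C: continuation. acc=(acc<<6)|0x1C=0x871C
Completed: cp=U+871C (starts at byte 14)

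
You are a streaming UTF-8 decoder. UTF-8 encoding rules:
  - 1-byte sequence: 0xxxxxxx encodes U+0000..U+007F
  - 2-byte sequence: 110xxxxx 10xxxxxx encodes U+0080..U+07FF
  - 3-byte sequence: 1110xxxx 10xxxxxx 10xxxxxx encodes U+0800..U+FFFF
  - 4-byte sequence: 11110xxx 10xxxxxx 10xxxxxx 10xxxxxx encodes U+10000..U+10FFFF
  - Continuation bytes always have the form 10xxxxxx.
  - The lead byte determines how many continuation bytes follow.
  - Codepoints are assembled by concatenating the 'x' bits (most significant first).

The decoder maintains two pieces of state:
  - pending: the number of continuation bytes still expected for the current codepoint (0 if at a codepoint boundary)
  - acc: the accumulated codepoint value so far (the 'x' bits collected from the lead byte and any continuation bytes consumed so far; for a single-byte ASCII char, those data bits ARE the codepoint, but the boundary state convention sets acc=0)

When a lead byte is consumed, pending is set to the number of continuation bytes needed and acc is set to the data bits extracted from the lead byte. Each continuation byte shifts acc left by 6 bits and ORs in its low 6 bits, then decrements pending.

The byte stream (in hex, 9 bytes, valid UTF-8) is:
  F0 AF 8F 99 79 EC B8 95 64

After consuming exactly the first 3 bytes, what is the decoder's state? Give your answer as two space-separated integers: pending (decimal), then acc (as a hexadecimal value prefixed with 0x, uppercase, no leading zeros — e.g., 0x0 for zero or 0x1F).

Answer: 1 0xBCF

Derivation:
Byte[0]=F0: 4-byte lead. pending=3, acc=0x0
Byte[1]=AF: continuation. acc=(acc<<6)|0x2F=0x2F, pending=2
Byte[2]=8F: continuation. acc=(acc<<6)|0x0F=0xBCF, pending=1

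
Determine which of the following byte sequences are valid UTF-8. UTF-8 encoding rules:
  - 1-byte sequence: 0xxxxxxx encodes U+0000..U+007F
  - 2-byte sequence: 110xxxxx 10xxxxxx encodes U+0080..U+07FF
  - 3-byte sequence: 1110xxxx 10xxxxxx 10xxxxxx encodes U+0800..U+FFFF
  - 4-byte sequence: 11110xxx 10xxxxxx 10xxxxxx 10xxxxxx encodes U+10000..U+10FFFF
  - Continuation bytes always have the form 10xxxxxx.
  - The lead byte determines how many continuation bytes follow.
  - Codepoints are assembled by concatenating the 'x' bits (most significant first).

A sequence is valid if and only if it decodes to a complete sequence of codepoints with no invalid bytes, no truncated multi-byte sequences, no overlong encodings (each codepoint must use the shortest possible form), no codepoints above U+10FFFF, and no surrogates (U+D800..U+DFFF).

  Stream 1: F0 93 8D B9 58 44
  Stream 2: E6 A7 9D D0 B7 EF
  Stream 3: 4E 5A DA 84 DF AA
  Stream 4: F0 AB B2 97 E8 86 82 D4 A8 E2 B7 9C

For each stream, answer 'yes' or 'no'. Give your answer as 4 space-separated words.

Answer: yes no yes yes

Derivation:
Stream 1: decodes cleanly. VALID
Stream 2: error at byte offset 6. INVALID
Stream 3: decodes cleanly. VALID
Stream 4: decodes cleanly. VALID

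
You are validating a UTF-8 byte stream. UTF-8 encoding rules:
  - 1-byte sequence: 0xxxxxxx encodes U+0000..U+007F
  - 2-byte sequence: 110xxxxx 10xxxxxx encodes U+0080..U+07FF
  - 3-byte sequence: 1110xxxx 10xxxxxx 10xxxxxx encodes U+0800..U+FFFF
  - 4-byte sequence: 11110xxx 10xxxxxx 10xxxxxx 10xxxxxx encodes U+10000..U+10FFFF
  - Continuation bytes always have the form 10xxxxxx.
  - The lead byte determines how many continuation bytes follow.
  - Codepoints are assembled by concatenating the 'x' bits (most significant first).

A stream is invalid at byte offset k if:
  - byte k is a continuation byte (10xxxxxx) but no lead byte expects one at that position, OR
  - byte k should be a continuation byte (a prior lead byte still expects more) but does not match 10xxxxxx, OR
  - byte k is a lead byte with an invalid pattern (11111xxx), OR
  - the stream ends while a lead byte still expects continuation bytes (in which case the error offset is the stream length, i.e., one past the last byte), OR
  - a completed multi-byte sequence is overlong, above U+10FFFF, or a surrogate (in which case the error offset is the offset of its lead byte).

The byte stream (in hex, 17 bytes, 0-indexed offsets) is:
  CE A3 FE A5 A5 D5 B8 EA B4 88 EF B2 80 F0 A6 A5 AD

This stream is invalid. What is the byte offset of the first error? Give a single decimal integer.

Answer: 2

Derivation:
Byte[0]=CE: 2-byte lead, need 1 cont bytes. acc=0xE
Byte[1]=A3: continuation. acc=(acc<<6)|0x23=0x3A3
Completed: cp=U+03A3 (starts at byte 0)
Byte[2]=FE: INVALID lead byte (not 0xxx/110x/1110/11110)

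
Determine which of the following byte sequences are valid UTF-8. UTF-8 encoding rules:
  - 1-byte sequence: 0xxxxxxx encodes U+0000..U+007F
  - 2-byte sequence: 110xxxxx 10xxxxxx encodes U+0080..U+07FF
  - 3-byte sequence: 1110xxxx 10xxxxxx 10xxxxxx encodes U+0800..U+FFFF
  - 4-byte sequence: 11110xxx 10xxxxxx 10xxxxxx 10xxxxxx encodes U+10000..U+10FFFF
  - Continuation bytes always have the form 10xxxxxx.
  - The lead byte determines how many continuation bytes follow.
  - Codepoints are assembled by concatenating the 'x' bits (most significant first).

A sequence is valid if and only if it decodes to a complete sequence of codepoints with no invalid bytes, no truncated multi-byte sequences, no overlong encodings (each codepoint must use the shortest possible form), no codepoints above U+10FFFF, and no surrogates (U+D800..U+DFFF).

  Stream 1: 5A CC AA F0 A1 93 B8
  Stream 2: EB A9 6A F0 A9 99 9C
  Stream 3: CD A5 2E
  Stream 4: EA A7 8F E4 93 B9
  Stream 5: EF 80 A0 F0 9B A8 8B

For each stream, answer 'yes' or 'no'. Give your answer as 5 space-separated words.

Stream 1: decodes cleanly. VALID
Stream 2: error at byte offset 2. INVALID
Stream 3: decodes cleanly. VALID
Stream 4: decodes cleanly. VALID
Stream 5: decodes cleanly. VALID

Answer: yes no yes yes yes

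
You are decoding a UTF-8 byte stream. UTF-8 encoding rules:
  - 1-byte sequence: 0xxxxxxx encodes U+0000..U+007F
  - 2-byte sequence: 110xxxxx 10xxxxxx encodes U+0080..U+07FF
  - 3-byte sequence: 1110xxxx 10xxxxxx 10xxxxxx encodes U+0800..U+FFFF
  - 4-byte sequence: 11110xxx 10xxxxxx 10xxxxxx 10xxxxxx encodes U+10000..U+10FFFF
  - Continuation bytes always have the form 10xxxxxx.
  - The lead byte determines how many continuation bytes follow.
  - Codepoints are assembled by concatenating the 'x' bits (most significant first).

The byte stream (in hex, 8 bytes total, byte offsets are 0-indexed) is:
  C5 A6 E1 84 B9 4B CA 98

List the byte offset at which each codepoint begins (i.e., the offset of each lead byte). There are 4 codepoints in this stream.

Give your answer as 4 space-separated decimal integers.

Answer: 0 2 5 6

Derivation:
Byte[0]=C5: 2-byte lead, need 1 cont bytes. acc=0x5
Byte[1]=A6: continuation. acc=(acc<<6)|0x26=0x166
Completed: cp=U+0166 (starts at byte 0)
Byte[2]=E1: 3-byte lead, need 2 cont bytes. acc=0x1
Byte[3]=84: continuation. acc=(acc<<6)|0x04=0x44
Byte[4]=B9: continuation. acc=(acc<<6)|0x39=0x1139
Completed: cp=U+1139 (starts at byte 2)
Byte[5]=4B: 1-byte ASCII. cp=U+004B
Byte[6]=CA: 2-byte lead, need 1 cont bytes. acc=0xA
Byte[7]=98: continuation. acc=(acc<<6)|0x18=0x298
Completed: cp=U+0298 (starts at byte 6)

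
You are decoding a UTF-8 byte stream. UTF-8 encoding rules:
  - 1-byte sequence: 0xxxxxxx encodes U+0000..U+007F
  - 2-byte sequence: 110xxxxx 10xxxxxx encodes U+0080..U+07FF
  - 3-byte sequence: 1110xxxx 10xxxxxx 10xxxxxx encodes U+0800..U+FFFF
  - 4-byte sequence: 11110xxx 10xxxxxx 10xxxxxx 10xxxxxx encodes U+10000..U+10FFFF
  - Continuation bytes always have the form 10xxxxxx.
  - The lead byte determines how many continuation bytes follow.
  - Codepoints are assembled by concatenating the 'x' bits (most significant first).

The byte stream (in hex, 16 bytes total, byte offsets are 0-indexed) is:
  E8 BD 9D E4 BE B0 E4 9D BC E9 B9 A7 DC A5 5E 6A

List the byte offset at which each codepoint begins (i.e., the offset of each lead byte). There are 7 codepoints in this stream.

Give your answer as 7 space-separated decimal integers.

Byte[0]=E8: 3-byte lead, need 2 cont bytes. acc=0x8
Byte[1]=BD: continuation. acc=(acc<<6)|0x3D=0x23D
Byte[2]=9D: continuation. acc=(acc<<6)|0x1D=0x8F5D
Completed: cp=U+8F5D (starts at byte 0)
Byte[3]=E4: 3-byte lead, need 2 cont bytes. acc=0x4
Byte[4]=BE: continuation. acc=(acc<<6)|0x3E=0x13E
Byte[5]=B0: continuation. acc=(acc<<6)|0x30=0x4FB0
Completed: cp=U+4FB0 (starts at byte 3)
Byte[6]=E4: 3-byte lead, need 2 cont bytes. acc=0x4
Byte[7]=9D: continuation. acc=(acc<<6)|0x1D=0x11D
Byte[8]=BC: continuation. acc=(acc<<6)|0x3C=0x477C
Completed: cp=U+477C (starts at byte 6)
Byte[9]=E9: 3-byte lead, need 2 cont bytes. acc=0x9
Byte[10]=B9: continuation. acc=(acc<<6)|0x39=0x279
Byte[11]=A7: continuation. acc=(acc<<6)|0x27=0x9E67
Completed: cp=U+9E67 (starts at byte 9)
Byte[12]=DC: 2-byte lead, need 1 cont bytes. acc=0x1C
Byte[13]=A5: continuation. acc=(acc<<6)|0x25=0x725
Completed: cp=U+0725 (starts at byte 12)
Byte[14]=5E: 1-byte ASCII. cp=U+005E
Byte[15]=6A: 1-byte ASCII. cp=U+006A

Answer: 0 3 6 9 12 14 15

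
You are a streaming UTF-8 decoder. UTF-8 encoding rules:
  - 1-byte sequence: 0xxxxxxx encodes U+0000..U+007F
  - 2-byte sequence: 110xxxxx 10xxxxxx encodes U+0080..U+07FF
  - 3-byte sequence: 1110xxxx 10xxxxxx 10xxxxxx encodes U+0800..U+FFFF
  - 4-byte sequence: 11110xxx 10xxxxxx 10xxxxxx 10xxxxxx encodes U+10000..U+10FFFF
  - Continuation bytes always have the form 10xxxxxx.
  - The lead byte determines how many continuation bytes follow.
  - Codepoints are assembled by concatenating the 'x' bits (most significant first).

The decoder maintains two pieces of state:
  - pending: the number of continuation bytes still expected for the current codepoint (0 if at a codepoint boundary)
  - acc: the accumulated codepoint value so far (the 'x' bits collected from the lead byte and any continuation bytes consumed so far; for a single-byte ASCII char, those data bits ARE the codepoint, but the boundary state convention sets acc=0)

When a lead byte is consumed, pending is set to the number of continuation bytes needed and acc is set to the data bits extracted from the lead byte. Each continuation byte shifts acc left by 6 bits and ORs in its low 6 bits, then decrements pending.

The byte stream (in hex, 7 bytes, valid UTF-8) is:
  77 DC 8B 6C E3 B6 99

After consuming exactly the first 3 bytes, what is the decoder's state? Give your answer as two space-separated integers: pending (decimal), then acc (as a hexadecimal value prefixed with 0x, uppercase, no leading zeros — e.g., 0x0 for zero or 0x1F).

Byte[0]=77: 1-byte. pending=0, acc=0x0
Byte[1]=DC: 2-byte lead. pending=1, acc=0x1C
Byte[2]=8B: continuation. acc=(acc<<6)|0x0B=0x70B, pending=0

Answer: 0 0x70B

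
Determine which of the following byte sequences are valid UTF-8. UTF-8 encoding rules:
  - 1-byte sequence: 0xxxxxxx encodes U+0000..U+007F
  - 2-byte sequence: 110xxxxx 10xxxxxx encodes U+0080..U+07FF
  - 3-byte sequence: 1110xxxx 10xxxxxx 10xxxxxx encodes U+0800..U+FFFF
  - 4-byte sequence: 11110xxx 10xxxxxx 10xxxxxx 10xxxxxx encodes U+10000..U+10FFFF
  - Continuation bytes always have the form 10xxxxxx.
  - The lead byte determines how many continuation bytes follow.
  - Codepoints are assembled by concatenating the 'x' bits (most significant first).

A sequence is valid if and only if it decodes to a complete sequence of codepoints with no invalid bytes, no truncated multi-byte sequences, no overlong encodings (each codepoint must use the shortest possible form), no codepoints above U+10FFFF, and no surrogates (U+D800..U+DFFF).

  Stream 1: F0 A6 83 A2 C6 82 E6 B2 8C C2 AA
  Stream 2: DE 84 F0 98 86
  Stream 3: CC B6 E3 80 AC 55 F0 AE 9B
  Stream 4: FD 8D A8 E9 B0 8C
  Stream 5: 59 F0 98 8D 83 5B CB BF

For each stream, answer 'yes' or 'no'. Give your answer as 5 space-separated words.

Answer: yes no no no yes

Derivation:
Stream 1: decodes cleanly. VALID
Stream 2: error at byte offset 5. INVALID
Stream 3: error at byte offset 9. INVALID
Stream 4: error at byte offset 0. INVALID
Stream 5: decodes cleanly. VALID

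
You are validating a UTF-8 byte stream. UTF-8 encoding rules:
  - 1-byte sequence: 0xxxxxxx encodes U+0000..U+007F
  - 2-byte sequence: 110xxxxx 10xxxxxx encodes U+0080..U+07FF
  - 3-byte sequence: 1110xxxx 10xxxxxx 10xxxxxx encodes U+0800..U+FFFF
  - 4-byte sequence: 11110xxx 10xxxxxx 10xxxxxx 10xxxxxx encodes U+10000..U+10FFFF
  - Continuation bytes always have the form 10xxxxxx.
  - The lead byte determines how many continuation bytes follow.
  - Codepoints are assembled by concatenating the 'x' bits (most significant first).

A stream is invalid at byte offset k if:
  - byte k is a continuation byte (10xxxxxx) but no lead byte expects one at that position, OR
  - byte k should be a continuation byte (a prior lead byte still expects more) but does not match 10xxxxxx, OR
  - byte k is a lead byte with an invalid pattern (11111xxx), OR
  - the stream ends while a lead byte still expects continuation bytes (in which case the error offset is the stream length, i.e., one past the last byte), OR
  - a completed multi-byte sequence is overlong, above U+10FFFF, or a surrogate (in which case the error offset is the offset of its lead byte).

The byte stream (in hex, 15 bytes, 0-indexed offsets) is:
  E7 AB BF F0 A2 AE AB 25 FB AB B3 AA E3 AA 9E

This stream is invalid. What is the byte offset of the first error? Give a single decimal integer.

Byte[0]=E7: 3-byte lead, need 2 cont bytes. acc=0x7
Byte[1]=AB: continuation. acc=(acc<<6)|0x2B=0x1EB
Byte[2]=BF: continuation. acc=(acc<<6)|0x3F=0x7AFF
Completed: cp=U+7AFF (starts at byte 0)
Byte[3]=F0: 4-byte lead, need 3 cont bytes. acc=0x0
Byte[4]=A2: continuation. acc=(acc<<6)|0x22=0x22
Byte[5]=AE: continuation. acc=(acc<<6)|0x2E=0x8AE
Byte[6]=AB: continuation. acc=(acc<<6)|0x2B=0x22BAB
Completed: cp=U+22BAB (starts at byte 3)
Byte[7]=25: 1-byte ASCII. cp=U+0025
Byte[8]=FB: INVALID lead byte (not 0xxx/110x/1110/11110)

Answer: 8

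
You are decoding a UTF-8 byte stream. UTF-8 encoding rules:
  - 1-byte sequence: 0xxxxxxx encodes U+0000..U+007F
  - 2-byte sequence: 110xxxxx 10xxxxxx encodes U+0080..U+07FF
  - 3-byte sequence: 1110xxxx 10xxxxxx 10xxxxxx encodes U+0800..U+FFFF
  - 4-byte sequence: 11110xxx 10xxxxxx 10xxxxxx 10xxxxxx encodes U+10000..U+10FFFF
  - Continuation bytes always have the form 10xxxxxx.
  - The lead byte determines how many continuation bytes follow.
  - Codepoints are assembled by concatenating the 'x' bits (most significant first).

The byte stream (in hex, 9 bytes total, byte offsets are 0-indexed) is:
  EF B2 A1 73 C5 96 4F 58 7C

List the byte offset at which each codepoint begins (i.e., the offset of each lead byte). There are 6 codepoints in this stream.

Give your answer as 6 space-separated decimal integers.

Answer: 0 3 4 6 7 8

Derivation:
Byte[0]=EF: 3-byte lead, need 2 cont bytes. acc=0xF
Byte[1]=B2: continuation. acc=(acc<<6)|0x32=0x3F2
Byte[2]=A1: continuation. acc=(acc<<6)|0x21=0xFCA1
Completed: cp=U+FCA1 (starts at byte 0)
Byte[3]=73: 1-byte ASCII. cp=U+0073
Byte[4]=C5: 2-byte lead, need 1 cont bytes. acc=0x5
Byte[5]=96: continuation. acc=(acc<<6)|0x16=0x156
Completed: cp=U+0156 (starts at byte 4)
Byte[6]=4F: 1-byte ASCII. cp=U+004F
Byte[7]=58: 1-byte ASCII. cp=U+0058
Byte[8]=7C: 1-byte ASCII. cp=U+007C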